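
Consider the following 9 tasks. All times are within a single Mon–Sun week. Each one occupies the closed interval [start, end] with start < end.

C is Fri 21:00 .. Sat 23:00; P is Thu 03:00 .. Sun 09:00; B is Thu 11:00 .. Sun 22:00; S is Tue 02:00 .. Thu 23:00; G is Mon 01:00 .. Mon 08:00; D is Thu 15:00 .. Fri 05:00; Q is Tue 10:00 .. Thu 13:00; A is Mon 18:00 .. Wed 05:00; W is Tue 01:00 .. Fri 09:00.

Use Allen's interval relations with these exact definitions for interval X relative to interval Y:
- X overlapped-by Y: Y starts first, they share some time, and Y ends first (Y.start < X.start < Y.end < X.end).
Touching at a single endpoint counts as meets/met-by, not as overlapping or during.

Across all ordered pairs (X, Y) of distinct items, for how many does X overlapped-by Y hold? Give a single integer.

11

Checking all 72 ordered pairs for relation 'overlapped-by'; matching pairs in alphabetical order:
(B, P): B overlapped-by P ✓
(B, Q): B overlapped-by Q ✓
(B, S): B overlapped-by S ✓
(B, W): B overlapped-by W ✓
(D, S): D overlapped-by S ✓
(P, Q): P overlapped-by Q ✓
(P, S): P overlapped-by S ✓
(P, W): P overlapped-by W ✓
(Q, A): Q overlapped-by A ✓
(S, A): S overlapped-by A ✓
(W, A): W overlapped-by A ✓
Count: 11.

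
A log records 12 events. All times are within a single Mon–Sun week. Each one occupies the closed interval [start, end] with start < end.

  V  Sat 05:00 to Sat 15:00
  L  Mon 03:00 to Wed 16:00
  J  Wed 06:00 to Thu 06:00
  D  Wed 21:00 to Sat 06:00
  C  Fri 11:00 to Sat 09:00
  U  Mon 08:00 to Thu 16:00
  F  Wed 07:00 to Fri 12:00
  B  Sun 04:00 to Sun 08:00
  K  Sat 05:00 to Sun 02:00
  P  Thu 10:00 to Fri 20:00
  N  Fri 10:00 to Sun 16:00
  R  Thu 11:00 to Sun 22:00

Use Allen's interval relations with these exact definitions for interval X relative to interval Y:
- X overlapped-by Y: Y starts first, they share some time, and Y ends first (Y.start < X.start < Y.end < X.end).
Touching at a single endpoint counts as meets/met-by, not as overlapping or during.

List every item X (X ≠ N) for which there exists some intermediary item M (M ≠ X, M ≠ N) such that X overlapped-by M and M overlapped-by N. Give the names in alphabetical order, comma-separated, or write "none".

none

Target N = [Fri 10:00, Sun 16:00].
Intermediaries M with M overlapped-by N: none.
Union: none.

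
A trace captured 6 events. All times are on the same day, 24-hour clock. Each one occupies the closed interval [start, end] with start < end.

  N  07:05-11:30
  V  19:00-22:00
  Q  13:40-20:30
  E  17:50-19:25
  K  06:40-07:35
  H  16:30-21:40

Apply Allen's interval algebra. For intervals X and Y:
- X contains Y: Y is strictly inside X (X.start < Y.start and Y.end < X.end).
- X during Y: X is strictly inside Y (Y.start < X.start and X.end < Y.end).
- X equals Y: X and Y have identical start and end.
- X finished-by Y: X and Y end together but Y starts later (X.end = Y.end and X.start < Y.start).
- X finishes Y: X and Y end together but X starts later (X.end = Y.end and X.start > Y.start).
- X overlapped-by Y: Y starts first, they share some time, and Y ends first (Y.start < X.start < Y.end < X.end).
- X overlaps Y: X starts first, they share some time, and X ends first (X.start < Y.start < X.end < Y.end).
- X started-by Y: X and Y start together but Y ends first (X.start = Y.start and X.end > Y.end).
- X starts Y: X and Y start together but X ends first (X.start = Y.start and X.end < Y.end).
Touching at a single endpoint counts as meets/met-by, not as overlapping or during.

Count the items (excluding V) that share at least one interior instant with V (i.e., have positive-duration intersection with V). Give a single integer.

Target V = [19:00, 22:00].
E [17:50, 19:25] → overlaps → counts.
H [16:30, 21:40] → overlaps → counts.
K [06:40, 07:35] → before → no.
N [07:05, 11:30] → before → no.
Q [13:40, 20:30] → overlaps → counts.
Total: 3.

3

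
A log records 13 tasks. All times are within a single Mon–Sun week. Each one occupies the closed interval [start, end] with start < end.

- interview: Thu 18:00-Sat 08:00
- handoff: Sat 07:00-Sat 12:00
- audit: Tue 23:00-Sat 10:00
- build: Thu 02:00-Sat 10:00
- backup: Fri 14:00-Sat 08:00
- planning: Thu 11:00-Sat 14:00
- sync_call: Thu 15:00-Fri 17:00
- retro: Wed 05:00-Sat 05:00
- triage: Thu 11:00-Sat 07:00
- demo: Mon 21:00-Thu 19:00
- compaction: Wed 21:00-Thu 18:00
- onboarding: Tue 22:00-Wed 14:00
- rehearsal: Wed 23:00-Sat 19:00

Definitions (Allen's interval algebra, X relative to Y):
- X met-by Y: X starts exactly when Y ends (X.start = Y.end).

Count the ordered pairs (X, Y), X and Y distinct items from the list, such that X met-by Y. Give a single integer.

2

Checking all 156 ordered pairs for relation 'met-by'; matching pairs in alphabetical order:
(handoff, triage): handoff met-by triage ✓
(interview, compaction): interview met-by compaction ✓
Count: 2.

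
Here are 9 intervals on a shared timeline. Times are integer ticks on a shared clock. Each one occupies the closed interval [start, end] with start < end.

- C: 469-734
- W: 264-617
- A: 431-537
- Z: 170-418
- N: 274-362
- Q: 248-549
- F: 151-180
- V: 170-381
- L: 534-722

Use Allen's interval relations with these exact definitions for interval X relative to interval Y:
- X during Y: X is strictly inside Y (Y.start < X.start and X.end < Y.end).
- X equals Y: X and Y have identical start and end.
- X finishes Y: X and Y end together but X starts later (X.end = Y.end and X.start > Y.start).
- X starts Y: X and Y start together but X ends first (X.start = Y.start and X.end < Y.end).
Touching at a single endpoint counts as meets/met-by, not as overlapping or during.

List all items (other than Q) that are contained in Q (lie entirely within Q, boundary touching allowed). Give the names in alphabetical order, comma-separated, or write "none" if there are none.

Target Q = [248, 549].
A [431, 537] → during → yes.
C [469, 734] → overlapped-by → no.
F [151, 180] → before → no.
L [534, 722] → overlapped-by → no.
N [274, 362] → during → yes.
V [170, 381] → overlaps → no.
W [264, 617] → overlapped-by → no.
Z [170, 418] → overlaps → no.
Result: A, N.

A, N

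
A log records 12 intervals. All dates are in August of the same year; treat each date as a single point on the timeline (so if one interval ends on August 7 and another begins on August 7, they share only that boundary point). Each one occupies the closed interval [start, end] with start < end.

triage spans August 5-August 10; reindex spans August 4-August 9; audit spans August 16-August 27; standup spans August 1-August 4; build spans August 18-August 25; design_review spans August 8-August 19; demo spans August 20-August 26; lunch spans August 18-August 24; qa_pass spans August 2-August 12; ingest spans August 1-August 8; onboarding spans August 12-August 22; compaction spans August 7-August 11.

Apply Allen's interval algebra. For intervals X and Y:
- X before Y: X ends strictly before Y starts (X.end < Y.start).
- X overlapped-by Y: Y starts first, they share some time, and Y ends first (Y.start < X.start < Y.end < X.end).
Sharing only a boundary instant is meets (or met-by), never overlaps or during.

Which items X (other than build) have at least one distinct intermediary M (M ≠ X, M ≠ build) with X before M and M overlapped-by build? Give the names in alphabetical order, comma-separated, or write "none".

Target build = [August 18, August 25].
Intermediaries M with M overlapped-by build: demo.
Via demo — items with X before demo: compaction, design_review, ingest, qa_pass, reindex, standup, triage.
Union: compaction, design_review, ingest, qa_pass, reindex, standup, triage.

compaction, design_review, ingest, qa_pass, reindex, standup, triage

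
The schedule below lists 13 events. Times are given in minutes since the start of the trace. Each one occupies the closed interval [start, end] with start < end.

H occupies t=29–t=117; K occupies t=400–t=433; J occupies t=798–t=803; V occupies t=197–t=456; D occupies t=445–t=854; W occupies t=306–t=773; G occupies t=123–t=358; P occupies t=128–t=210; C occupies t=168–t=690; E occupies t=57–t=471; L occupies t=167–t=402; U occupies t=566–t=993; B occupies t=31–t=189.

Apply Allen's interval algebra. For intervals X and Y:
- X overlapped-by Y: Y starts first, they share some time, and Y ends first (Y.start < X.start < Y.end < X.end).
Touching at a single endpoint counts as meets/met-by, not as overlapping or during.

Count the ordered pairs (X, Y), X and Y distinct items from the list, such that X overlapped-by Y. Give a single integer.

29

Checking all 156 ordered pairs for relation 'overlapped-by'; matching pairs in alphabetical order:
(B, H): B overlapped-by H ✓
(C, B): C overlapped-by B ✓
(C, E): C overlapped-by E ✓
(C, G): C overlapped-by G ✓
(C, L): C overlapped-by L ✓
(C, P): C overlapped-by P ✓
(D, C): D overlapped-by C ✓
(D, E): D overlapped-by E ✓
(D, V): D overlapped-by V ✓
(D, W): D overlapped-by W ✓
(E, B): E overlapped-by B ✓
(E, H): E overlapped-by H ✓
(G, B): G overlapped-by B ✓
(K, L): K overlapped-by L ✓
(L, B): L overlapped-by B ✓
(L, G): L overlapped-by G ✓
(L, P): L overlapped-by P ✓
(P, B): P overlapped-by B ✓
(U, C): U overlapped-by C ✓
(U, D): U overlapped-by D ✓
(U, W): U overlapped-by W ✓
(V, G): V overlapped-by G ✓
(V, L): V overlapped-by L ✓
(V, P): V overlapped-by P ✓
... plus 5 further pairs not listed.
Count: 29.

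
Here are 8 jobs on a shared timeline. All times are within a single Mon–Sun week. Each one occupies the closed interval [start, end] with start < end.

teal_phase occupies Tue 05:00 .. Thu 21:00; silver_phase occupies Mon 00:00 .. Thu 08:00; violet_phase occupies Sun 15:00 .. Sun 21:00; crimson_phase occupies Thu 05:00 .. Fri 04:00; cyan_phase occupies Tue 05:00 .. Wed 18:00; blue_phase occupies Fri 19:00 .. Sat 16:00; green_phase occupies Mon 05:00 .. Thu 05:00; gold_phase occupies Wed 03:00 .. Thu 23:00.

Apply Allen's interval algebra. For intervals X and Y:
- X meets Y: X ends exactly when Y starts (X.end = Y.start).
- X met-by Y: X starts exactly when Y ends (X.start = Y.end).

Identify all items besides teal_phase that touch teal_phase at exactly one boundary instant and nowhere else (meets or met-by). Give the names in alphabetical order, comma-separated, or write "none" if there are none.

Target teal_phase = [Tue 05:00, Thu 21:00].
blue_phase [Fri 19:00, Sat 16:00] → after → no.
crimson_phase [Thu 05:00, Fri 04:00] → overlapped-by → no.
cyan_phase [Tue 05:00, Wed 18:00] → starts → no.
gold_phase [Wed 03:00, Thu 23:00] → overlapped-by → no.
green_phase [Mon 05:00, Thu 05:00] → overlaps → no.
silver_phase [Mon 00:00, Thu 08:00] → overlaps → no.
violet_phase [Sun 15:00, Sun 21:00] → after → no.
Result: none.

none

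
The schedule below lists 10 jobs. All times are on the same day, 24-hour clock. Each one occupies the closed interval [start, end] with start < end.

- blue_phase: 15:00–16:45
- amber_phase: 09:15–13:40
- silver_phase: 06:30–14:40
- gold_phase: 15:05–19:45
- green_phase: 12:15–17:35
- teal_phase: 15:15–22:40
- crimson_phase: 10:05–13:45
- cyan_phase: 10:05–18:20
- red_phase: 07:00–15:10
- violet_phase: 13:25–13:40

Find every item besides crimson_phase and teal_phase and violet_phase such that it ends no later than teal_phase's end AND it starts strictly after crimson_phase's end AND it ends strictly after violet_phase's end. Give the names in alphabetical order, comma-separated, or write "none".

Conditions: its end is no later than teal_phase's end (X.end <= 22:40) AND its start is strictly after crimson_phase's end (X.start > 13:45) AND its end is strictly after violet_phase's end (X.end > 13:40).
amber_phase: end 13:40 <= 22:40? ✓; start 09:15 > 13:45? ✗; end 13:40 > 13:40? ✗ → no.
blue_phase: end 16:45 <= 22:40? ✓; start 15:00 > 13:45? ✓; end 16:45 > 13:40? ✓ → yes.
cyan_phase: end 18:20 <= 22:40? ✓; start 10:05 > 13:45? ✗; end 18:20 > 13:40? ✓ → no.
gold_phase: end 19:45 <= 22:40? ✓; start 15:05 > 13:45? ✓; end 19:45 > 13:40? ✓ → yes.
green_phase: end 17:35 <= 22:40? ✓; start 12:15 > 13:45? ✗; end 17:35 > 13:40? ✓ → no.
red_phase: end 15:10 <= 22:40? ✓; start 07:00 > 13:45? ✗; end 15:10 > 13:40? ✓ → no.
silver_phase: end 14:40 <= 22:40? ✓; start 06:30 > 13:45? ✗; end 14:40 > 13:40? ✓ → no.
Result: blue_phase, gold_phase.

blue_phase, gold_phase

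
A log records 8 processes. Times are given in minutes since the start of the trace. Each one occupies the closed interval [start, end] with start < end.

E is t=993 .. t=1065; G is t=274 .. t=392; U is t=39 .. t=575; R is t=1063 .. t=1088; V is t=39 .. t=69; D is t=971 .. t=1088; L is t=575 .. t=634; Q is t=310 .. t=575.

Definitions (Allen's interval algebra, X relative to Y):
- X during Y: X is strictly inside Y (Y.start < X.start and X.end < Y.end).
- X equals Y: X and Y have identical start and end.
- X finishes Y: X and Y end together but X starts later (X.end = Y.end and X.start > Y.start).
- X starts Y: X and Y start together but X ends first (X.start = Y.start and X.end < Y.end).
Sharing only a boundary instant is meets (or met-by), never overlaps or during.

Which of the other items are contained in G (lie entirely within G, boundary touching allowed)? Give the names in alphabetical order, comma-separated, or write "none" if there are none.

Target G = [t=274, t=392].
D [t=971, t=1088] → after → no.
E [t=993, t=1065] → after → no.
L [t=575, t=634] → after → no.
Q [t=310, t=575] → overlapped-by → no.
R [t=1063, t=1088] → after → no.
U [t=39, t=575] → contains → no.
V [t=39, t=69] → before → no.
Result: none.

none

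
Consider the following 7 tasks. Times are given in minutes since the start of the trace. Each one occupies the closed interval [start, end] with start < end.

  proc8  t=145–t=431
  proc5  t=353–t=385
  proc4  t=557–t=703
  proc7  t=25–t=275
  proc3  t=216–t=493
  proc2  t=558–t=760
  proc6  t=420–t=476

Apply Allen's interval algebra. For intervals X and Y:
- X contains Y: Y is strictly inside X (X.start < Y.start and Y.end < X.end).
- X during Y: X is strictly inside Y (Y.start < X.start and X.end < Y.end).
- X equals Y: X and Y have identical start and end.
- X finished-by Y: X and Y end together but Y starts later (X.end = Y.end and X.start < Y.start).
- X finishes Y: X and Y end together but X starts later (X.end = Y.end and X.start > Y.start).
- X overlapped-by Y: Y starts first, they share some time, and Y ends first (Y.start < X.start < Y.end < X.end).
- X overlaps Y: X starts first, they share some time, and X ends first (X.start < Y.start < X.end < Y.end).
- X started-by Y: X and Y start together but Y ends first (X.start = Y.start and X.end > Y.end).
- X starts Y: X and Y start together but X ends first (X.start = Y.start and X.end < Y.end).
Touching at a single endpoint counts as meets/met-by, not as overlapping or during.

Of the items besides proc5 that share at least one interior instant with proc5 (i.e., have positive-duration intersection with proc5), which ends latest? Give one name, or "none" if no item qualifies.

Target proc5 = [t=353, t=385].
proc2 [t=558, t=760] → after → excluded.
proc3 [t=216, t=493] → contains → candidate.
proc4 [t=557, t=703] → after → excluded.
proc6 [t=420, t=476] → after → excluded.
proc7 [t=25, t=275] → before → excluded.
proc8 [t=145, t=431] → contains → candidate.
Among candidates, latest end is t=493 → proc3.

proc3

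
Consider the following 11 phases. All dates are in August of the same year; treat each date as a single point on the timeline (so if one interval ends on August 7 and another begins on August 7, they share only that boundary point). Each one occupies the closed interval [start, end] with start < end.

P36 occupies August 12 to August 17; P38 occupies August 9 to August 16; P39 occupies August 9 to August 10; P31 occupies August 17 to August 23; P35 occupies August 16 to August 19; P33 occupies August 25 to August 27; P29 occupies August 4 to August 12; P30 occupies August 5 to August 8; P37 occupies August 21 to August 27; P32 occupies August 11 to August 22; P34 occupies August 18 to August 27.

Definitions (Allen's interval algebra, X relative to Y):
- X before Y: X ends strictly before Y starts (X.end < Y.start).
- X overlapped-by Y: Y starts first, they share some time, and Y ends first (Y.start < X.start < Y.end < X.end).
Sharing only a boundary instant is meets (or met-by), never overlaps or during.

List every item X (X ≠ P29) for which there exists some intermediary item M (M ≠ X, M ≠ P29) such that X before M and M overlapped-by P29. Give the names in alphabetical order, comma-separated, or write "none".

Target P29 = [August 4, August 12].
Intermediaries M with M overlapped-by P29: P32, P38.
Via P32 — items with X before P32: P30, P39.
Via P38 — items with X before P38: P30.
Union: P30, P39.

P30, P39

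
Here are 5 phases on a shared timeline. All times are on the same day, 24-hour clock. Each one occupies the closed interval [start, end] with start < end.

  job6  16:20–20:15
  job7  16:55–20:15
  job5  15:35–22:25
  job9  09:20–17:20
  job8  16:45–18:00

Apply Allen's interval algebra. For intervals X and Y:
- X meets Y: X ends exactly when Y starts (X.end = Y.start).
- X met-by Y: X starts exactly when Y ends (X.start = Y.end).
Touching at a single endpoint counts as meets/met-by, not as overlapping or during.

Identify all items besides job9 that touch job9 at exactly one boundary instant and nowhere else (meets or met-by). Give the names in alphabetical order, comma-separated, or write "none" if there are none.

none

Target job9 = [09:20, 17:20].
job5 [15:35, 22:25] → overlapped-by → no.
job6 [16:20, 20:15] → overlapped-by → no.
job7 [16:55, 20:15] → overlapped-by → no.
job8 [16:45, 18:00] → overlapped-by → no.
Result: none.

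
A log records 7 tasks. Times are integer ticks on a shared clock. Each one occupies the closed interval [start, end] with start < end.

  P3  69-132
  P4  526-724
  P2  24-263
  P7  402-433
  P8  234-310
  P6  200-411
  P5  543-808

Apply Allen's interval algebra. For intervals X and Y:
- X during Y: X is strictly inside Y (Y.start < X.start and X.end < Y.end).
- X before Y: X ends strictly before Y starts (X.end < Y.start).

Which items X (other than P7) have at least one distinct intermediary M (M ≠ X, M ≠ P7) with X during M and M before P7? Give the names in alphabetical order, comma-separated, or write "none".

P3

Target P7 = [402, 433].
Intermediaries M with M before P7: P2, P3, P8.
Via P2 — items with X during P2: P3.
Via P3 — items with X during P3: none.
Via P8 — items with X during P8: none.
Union: P3.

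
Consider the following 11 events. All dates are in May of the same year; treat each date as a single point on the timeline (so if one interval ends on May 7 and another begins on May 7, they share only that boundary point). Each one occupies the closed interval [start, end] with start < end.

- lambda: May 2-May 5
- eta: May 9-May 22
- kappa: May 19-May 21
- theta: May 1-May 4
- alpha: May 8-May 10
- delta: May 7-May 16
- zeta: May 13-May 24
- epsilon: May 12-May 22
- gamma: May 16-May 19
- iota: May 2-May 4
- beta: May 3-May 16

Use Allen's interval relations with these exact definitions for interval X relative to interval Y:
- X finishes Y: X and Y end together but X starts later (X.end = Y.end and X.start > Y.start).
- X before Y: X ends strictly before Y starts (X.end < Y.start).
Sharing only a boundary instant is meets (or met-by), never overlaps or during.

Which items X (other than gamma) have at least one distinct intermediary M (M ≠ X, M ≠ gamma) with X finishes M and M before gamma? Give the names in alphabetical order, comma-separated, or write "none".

iota

Target gamma = [May 16, May 19].
Intermediaries M with M before gamma: alpha, iota, lambda, theta.
Via alpha — items with X finishes alpha: none.
Via iota — items with X finishes iota: none.
Via lambda — items with X finishes lambda: none.
Via theta — items with X finishes theta: iota.
Union: iota.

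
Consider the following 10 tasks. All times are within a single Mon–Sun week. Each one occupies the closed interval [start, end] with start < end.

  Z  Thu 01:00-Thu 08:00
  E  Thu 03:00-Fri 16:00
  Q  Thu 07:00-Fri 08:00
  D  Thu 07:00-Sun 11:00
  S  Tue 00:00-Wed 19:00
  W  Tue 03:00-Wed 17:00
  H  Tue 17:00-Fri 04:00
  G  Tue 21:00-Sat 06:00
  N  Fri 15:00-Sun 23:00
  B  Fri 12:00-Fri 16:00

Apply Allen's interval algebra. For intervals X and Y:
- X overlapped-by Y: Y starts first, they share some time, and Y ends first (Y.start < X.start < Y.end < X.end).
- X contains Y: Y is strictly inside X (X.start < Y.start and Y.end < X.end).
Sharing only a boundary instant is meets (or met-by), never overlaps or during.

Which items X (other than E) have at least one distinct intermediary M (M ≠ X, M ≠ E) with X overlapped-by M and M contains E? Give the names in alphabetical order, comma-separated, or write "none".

D, N

Target E = [Thu 03:00, Fri 16:00].
Intermediaries M with M contains E: G.
Via G — items with X overlapped-by G: D, N.
Union: D, N.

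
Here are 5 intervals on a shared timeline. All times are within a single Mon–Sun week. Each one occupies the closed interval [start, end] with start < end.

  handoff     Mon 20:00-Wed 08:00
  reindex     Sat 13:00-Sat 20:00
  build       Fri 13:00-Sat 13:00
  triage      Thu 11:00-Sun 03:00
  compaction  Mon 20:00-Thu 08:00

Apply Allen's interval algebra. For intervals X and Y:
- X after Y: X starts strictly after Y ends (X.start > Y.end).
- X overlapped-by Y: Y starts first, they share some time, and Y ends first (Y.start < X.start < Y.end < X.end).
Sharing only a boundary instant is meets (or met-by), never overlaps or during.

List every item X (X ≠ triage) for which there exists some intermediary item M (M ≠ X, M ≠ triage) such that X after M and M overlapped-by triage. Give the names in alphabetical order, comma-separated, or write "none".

Target triage = [Thu 11:00, Sun 03:00].
Intermediaries M with M overlapped-by triage: none.
Union: none.

none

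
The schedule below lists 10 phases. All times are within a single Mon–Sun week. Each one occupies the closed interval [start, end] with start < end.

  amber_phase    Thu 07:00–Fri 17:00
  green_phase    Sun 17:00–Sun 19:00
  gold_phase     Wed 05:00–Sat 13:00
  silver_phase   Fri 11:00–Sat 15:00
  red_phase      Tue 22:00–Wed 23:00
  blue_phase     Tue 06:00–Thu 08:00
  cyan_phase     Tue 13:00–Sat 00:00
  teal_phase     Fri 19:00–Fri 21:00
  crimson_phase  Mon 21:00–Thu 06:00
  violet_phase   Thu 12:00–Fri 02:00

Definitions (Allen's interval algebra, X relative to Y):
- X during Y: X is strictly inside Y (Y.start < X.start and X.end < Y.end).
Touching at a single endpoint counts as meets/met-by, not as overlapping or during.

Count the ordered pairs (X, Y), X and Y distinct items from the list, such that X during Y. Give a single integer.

11

Checking all 90 ordered pairs for relation 'during'; matching pairs in alphabetical order:
(amber_phase, cyan_phase): amber_phase during cyan_phase ✓
(amber_phase, gold_phase): amber_phase during gold_phase ✓
(red_phase, blue_phase): red_phase during blue_phase ✓
(red_phase, crimson_phase): red_phase during crimson_phase ✓
(red_phase, cyan_phase): red_phase during cyan_phase ✓
(teal_phase, cyan_phase): teal_phase during cyan_phase ✓
(teal_phase, gold_phase): teal_phase during gold_phase ✓
(teal_phase, silver_phase): teal_phase during silver_phase ✓
(violet_phase, amber_phase): violet_phase during amber_phase ✓
(violet_phase, cyan_phase): violet_phase during cyan_phase ✓
(violet_phase, gold_phase): violet_phase during gold_phase ✓
Count: 11.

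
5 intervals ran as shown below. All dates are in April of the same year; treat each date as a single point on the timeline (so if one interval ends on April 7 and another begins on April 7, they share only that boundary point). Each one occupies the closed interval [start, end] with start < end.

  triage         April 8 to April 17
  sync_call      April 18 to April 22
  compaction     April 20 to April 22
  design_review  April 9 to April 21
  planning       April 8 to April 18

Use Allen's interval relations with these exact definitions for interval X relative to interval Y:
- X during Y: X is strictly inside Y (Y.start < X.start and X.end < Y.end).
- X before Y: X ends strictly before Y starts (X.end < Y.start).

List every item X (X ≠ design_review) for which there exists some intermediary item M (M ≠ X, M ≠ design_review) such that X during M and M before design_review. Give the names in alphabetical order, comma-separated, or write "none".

none

Target design_review = [April 9, April 21].
Intermediaries M with M before design_review: none.
Union: none.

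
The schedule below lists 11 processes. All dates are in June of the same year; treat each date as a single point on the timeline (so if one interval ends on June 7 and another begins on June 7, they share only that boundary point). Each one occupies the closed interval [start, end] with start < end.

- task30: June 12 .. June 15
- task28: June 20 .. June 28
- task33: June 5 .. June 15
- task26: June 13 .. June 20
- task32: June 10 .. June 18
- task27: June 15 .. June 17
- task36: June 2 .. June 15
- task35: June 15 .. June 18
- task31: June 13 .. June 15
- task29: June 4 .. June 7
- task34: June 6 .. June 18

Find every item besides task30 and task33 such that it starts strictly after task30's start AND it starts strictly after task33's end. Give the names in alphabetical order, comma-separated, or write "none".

Conditions: its start is strictly after task30's start (X.start > June 12) AND its start is strictly after task33's end (X.start > June 15).
task26: start June 13 > June 12? ✓; start June 13 > June 15? ✗ → no.
task27: start June 15 > June 12? ✓; start June 15 > June 15? ✗ → no.
task28: start June 20 > June 12? ✓; start June 20 > June 15? ✓ → yes.
task29: start June 4 > June 12? ✗; start June 4 > June 15? ✗ → no.
task31: start June 13 > June 12? ✓; start June 13 > June 15? ✗ → no.
task32: start June 10 > June 12? ✗; start June 10 > June 15? ✗ → no.
task34: start June 6 > June 12? ✗; start June 6 > June 15? ✗ → no.
task35: start June 15 > June 12? ✓; start June 15 > June 15? ✗ → no.
task36: start June 2 > June 12? ✗; start June 2 > June 15? ✗ → no.
Result: task28.

task28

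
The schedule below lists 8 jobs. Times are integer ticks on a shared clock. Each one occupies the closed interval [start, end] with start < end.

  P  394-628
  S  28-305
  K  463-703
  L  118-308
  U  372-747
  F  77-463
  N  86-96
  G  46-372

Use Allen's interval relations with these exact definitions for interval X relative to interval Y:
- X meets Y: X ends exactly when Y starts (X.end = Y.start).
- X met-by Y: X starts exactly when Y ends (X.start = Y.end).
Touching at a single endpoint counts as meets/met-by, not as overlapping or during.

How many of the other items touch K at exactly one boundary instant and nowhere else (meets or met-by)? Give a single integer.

Target K = [463, 703].
F [77, 463] → meets → counts.
G [46, 372] → before → no.
L [118, 308] → before → no.
N [86, 96] → before → no.
P [394, 628] → overlaps → no.
S [28, 305] → before → no.
U [372, 747] → contains → no.
Total: 1.

1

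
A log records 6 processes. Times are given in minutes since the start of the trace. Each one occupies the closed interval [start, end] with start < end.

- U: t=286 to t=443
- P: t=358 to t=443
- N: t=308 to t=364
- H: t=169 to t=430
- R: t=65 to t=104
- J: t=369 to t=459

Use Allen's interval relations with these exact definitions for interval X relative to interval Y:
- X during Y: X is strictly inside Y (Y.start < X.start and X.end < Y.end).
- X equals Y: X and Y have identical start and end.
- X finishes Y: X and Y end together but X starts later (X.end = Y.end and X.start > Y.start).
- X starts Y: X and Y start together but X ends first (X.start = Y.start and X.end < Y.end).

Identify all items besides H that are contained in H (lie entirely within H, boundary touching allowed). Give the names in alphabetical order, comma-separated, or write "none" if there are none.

Target H = [t=169, t=430].
J [t=369, t=459] → overlapped-by → no.
N [t=308, t=364] → during → yes.
P [t=358, t=443] → overlapped-by → no.
R [t=65, t=104] → before → no.
U [t=286, t=443] → overlapped-by → no.
Result: N.

N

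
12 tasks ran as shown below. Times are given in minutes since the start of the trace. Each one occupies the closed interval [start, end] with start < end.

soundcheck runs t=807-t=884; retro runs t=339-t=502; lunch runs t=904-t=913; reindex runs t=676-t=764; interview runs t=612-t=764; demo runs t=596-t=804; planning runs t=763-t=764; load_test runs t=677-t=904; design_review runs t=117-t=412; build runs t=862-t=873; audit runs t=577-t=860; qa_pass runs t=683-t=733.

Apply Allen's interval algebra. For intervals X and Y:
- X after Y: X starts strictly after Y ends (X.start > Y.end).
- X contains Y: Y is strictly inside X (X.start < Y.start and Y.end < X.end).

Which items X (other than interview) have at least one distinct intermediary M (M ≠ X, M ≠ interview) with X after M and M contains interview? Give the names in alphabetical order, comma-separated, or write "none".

Target interview = [t=612, t=764].
Intermediaries M with M contains interview: audit, demo.
Via audit — items with X after audit: build, lunch.
Via demo — items with X after demo: build, lunch, soundcheck.
Union: build, lunch, soundcheck.

build, lunch, soundcheck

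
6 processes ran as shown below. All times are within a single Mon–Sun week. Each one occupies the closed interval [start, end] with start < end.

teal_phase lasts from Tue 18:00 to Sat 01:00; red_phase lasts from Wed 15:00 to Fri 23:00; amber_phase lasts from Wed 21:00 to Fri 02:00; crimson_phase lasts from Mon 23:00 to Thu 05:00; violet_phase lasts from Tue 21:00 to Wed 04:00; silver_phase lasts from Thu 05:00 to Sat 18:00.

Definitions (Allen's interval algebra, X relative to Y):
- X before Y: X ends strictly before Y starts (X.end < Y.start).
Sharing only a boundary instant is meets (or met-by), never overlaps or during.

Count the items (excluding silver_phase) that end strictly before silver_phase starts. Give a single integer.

Target silver_phase = [Thu 05:00, Sat 18:00].
amber_phase [Wed 21:00, Fri 02:00] → overlaps → no.
crimson_phase [Mon 23:00, Thu 05:00] → meets → no.
red_phase [Wed 15:00, Fri 23:00] → overlaps → no.
teal_phase [Tue 18:00, Sat 01:00] → overlaps → no.
violet_phase [Tue 21:00, Wed 04:00] → before → counts.
Total: 1.

1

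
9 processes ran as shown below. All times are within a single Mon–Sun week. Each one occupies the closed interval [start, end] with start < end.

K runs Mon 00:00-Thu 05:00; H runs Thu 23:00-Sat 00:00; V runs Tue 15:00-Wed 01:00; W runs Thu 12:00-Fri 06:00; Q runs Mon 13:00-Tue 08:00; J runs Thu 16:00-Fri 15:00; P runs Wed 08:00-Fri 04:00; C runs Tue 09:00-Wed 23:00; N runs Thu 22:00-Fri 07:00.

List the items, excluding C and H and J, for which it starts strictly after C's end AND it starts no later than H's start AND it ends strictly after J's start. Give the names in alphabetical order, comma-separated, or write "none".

Conditions: its start is strictly after C's end (X.start > Wed 23:00) AND its start is no later than H's start (X.start <= Thu 23:00) AND its end is strictly after J's start (X.end > Thu 16:00).
K: start Mon 00:00 > Wed 23:00? ✗; start Mon 00:00 <= Thu 23:00? ✓; end Thu 05:00 > Thu 16:00? ✗ → no.
N: start Thu 22:00 > Wed 23:00? ✓; start Thu 22:00 <= Thu 23:00? ✓; end Fri 07:00 > Thu 16:00? ✓ → yes.
P: start Wed 08:00 > Wed 23:00? ✗; start Wed 08:00 <= Thu 23:00? ✓; end Fri 04:00 > Thu 16:00? ✓ → no.
Q: start Mon 13:00 > Wed 23:00? ✗; start Mon 13:00 <= Thu 23:00? ✓; end Tue 08:00 > Thu 16:00? ✗ → no.
V: start Tue 15:00 > Wed 23:00? ✗; start Tue 15:00 <= Thu 23:00? ✓; end Wed 01:00 > Thu 16:00? ✗ → no.
W: start Thu 12:00 > Wed 23:00? ✓; start Thu 12:00 <= Thu 23:00? ✓; end Fri 06:00 > Thu 16:00? ✓ → yes.
Result: N, W.

N, W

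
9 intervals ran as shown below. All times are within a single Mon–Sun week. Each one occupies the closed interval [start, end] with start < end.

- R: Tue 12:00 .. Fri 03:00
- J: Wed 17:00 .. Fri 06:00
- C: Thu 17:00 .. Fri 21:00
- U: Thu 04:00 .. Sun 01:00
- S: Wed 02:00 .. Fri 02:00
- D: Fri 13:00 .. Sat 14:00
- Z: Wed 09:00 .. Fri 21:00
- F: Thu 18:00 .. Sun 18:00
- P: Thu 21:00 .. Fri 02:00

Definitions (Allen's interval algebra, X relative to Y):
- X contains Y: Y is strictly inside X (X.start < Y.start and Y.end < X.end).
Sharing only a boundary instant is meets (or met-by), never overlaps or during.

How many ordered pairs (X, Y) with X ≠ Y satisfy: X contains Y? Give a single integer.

11

Checking all 72 ordered pairs for relation 'contains'; matching pairs in alphabetical order:
(C, P): C contains P ✓
(F, D): F contains D ✓
(F, P): F contains P ✓
(J, P): J contains P ✓
(R, P): R contains P ✓
(R, S): R contains S ✓
(U, C): U contains C ✓
(U, D): U contains D ✓
(U, P): U contains P ✓
(Z, J): Z contains J ✓
(Z, P): Z contains P ✓
Count: 11.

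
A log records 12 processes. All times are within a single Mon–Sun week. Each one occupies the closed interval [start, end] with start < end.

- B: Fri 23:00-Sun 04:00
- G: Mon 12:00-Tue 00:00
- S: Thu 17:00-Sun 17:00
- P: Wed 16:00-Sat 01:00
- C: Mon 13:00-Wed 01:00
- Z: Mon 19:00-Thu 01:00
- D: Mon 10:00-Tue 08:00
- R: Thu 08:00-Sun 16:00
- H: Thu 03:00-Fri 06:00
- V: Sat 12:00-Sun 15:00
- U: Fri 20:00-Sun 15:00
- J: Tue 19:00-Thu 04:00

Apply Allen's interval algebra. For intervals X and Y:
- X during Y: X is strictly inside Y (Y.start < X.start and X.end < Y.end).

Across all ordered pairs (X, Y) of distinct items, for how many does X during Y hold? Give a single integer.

Checking all 132 ordered pairs for relation 'during'; matching pairs in alphabetical order:
(B, R): B during R ✓
(B, S): B during S ✓
(B, U): B during U ✓
(G, D): G during D ✓
(H, P): H during P ✓
(U, R): U during R ✓
(U, S): U during S ✓
(V, R): V during R ✓
(V, S): V during S ✓
Count: 9.

9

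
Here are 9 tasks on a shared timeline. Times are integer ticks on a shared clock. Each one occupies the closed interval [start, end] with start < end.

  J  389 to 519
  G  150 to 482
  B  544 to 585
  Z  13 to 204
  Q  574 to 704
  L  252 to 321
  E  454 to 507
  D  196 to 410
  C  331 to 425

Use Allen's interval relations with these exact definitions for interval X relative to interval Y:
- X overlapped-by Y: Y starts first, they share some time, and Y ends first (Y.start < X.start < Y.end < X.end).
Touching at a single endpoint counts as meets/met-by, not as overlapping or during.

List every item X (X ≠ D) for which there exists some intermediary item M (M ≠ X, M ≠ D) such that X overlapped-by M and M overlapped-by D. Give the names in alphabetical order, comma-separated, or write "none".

Target D = [196, 410].
Intermediaries M with M overlapped-by D: C, J.
Via C — items with X overlapped-by C: J.
Via J — items with X overlapped-by J: none.
Union: J.

J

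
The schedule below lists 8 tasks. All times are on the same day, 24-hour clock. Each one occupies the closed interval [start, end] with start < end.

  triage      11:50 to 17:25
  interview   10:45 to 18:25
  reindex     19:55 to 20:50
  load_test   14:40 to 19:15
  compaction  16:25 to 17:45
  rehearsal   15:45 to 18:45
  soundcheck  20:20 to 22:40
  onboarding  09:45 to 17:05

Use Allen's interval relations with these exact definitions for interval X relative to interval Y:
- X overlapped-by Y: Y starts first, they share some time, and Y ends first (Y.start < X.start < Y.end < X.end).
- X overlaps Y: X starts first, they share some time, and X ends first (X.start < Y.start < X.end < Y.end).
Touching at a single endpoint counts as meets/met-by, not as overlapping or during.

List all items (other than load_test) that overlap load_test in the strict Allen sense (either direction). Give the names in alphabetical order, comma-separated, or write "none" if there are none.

interview, onboarding, triage

Target load_test = [14:40, 19:15].
compaction [16:25, 17:45] → during → no.
interview [10:45, 18:25] → overlaps → yes.
onboarding [09:45, 17:05] → overlaps → yes.
rehearsal [15:45, 18:45] → during → no.
reindex [19:55, 20:50] → after → no.
soundcheck [20:20, 22:40] → after → no.
triage [11:50, 17:25] → overlaps → yes.
Result: interview, onboarding, triage.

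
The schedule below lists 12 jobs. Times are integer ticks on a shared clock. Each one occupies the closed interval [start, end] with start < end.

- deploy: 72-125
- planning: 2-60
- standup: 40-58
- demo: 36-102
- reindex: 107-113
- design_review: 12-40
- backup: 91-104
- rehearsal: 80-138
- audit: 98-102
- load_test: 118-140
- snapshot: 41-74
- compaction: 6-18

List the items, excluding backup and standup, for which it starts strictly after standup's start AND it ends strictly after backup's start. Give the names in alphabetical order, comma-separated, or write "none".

audit, deploy, load_test, rehearsal, reindex

Conditions: its start is strictly after standup's start (X.start > 40) AND its end is strictly after backup's start (X.end > 91).
audit: start 98 > 40? ✓; end 102 > 91? ✓ → yes.
compaction: start 6 > 40? ✗; end 18 > 91? ✗ → no.
demo: start 36 > 40? ✗; end 102 > 91? ✓ → no.
deploy: start 72 > 40? ✓; end 125 > 91? ✓ → yes.
design_review: start 12 > 40? ✗; end 40 > 91? ✗ → no.
load_test: start 118 > 40? ✓; end 140 > 91? ✓ → yes.
planning: start 2 > 40? ✗; end 60 > 91? ✗ → no.
rehearsal: start 80 > 40? ✓; end 138 > 91? ✓ → yes.
reindex: start 107 > 40? ✓; end 113 > 91? ✓ → yes.
snapshot: start 41 > 40? ✓; end 74 > 91? ✗ → no.
Result: audit, deploy, load_test, rehearsal, reindex.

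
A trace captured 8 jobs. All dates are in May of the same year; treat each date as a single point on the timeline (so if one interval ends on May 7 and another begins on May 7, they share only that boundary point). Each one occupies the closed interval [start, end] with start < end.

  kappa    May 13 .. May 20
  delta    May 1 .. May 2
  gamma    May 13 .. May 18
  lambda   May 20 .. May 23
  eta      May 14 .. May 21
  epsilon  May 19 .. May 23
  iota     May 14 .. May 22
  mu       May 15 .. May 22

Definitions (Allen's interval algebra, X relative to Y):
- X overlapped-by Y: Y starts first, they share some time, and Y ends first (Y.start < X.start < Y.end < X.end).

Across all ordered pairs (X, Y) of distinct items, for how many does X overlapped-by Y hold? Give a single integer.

14

Checking all 56 ordered pairs for relation 'overlapped-by'; matching pairs in alphabetical order:
(epsilon, eta): epsilon overlapped-by eta ✓
(epsilon, iota): epsilon overlapped-by iota ✓
(epsilon, kappa): epsilon overlapped-by kappa ✓
(epsilon, mu): epsilon overlapped-by mu ✓
(eta, gamma): eta overlapped-by gamma ✓
(eta, kappa): eta overlapped-by kappa ✓
(iota, gamma): iota overlapped-by gamma ✓
(iota, kappa): iota overlapped-by kappa ✓
(lambda, eta): lambda overlapped-by eta ✓
(lambda, iota): lambda overlapped-by iota ✓
(lambda, mu): lambda overlapped-by mu ✓
(mu, eta): mu overlapped-by eta ✓
(mu, gamma): mu overlapped-by gamma ✓
(mu, kappa): mu overlapped-by kappa ✓
Count: 14.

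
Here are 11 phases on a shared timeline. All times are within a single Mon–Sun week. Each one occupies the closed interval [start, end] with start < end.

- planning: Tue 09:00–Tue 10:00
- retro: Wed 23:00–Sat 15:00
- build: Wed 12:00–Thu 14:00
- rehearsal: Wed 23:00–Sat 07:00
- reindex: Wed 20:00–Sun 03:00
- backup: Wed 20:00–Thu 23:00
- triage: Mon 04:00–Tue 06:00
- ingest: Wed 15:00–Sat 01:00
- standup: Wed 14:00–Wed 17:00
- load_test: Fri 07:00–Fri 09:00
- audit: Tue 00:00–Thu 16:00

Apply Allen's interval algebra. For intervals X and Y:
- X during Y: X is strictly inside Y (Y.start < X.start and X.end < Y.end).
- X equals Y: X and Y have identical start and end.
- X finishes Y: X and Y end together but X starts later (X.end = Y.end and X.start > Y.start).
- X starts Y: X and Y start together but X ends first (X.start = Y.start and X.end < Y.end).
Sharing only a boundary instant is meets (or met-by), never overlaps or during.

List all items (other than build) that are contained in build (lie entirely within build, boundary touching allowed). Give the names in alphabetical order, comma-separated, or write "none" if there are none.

standup

Target build = [Wed 12:00, Thu 14:00].
audit [Tue 00:00, Thu 16:00] → contains → no.
backup [Wed 20:00, Thu 23:00] → overlapped-by → no.
ingest [Wed 15:00, Sat 01:00] → overlapped-by → no.
load_test [Fri 07:00, Fri 09:00] → after → no.
planning [Tue 09:00, Tue 10:00] → before → no.
rehearsal [Wed 23:00, Sat 07:00] → overlapped-by → no.
reindex [Wed 20:00, Sun 03:00] → overlapped-by → no.
retro [Wed 23:00, Sat 15:00] → overlapped-by → no.
standup [Wed 14:00, Wed 17:00] → during → yes.
triage [Mon 04:00, Tue 06:00] → before → no.
Result: standup.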